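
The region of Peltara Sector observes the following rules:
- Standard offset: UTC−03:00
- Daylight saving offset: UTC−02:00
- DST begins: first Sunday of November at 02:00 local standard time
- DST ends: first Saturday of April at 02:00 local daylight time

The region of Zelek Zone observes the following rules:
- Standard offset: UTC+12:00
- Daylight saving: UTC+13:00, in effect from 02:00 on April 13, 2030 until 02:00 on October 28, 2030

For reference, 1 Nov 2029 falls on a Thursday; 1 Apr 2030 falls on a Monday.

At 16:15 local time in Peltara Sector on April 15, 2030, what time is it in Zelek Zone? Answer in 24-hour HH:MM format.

08:15

1 November 2029 is a Thursday, so the first Sunday is November 4.
1 April 2030 is a Monday, so the first Saturday is April 6.
April 15, 2030 is outside the daylight-saving period (4 November 2029 – 6 April 2030), so Peltara Sector is on standard time, UTC−03:00.
16:15 Peltara Sector + 3h = 19:15 UTC.
At the standard offset (UTC+12:00), 19:15 UTC + 12h = 07:15 Zelek Zone standard time (rolling into the next day, 16 April 2030).
The standard-time date in Zelek Zone, April 16, 2030, lies within the daylight-saving period (13 April – 28 October), so Zelek Zone is on daylight time, UTC+13:00.
19:15 UTC + 13h = 08:15 Zelek Zone (rolling into the next day, 16 April 2030).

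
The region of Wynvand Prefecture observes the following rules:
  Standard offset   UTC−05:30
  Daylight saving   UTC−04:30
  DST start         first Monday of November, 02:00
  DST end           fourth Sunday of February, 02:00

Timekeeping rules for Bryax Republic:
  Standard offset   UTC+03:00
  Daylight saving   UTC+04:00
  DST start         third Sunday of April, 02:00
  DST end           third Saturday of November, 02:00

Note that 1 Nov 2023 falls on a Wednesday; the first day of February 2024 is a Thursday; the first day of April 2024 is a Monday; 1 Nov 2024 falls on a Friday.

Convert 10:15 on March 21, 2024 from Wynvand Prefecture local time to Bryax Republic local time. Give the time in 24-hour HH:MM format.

1 November 2023 is a Wednesday, so the first Monday is November 6.
1 February 2024 is a Thursday, so the first Sunday is February 4 and the fourth is February 25.
Daylight saving runs 6 November 2023 – 25 February 2024; March 21, 2024 is outside that window, so Wynvand Prefecture is on standard time at UTC−05:30.
10:15 Wynvand Prefecture + 5h30m = 15:45 UTC.
1 April 2024 is a Monday, so the first Sunday is April 7 and the third is April 21.
1 November 2024 is a Friday, so the first Saturday is November 2 and the third is November 16.
At the standard offset (UTC+03:00), 15:45 UTC + 3h = 18:45 Bryax Republic standard time.
The standard-time date in Bryax Republic, March 21, 2024, is outside the daylight-saving period (21 April – 16 November), so Bryax Republic is on standard time, UTC+03:00.
15:45 UTC + 3h = 18:45 Bryax Republic.

18:45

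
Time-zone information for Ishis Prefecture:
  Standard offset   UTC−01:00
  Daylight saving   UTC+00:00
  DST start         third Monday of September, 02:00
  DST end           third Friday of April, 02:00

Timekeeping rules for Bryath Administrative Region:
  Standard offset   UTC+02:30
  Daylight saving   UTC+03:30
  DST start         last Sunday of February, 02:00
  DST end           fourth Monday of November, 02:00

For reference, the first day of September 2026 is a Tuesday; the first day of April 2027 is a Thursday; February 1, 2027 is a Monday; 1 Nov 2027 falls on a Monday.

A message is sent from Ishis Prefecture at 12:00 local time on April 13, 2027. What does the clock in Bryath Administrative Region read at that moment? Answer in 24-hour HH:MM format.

15:30

1 September 2026 is a Tuesday, so the first Monday is September 7 and the third is September 21.
1 April 2027 is a Thursday, so the first Friday is April 2 and the third is April 16.
April 13, 2027 falls between 21 September 2026 and 16 April 2027, so daylight saving is in effect and Ishis Prefecture is at UTC+00:00.
12:00 Ishis Prefecture − 0h = 12:00 UTC.
1 February 2027 is a Monday, so Sundays fall on 7, 14, 21, 28; the last is February 28.
1 November 2027 is a Monday, so the first Monday is November 1 and the fourth is November 22.
At the standard offset (UTC+02:30), 12:00 UTC + 2h30m = 14:30 Bryath Administrative Region standard time.
The standard-time date in Bryath Administrative Region, April 13, 2027, falls between 28 February and 22 November, so daylight saving is in effect and Bryath Administrative Region is at UTC+03:30.
12:00 UTC + 3h30m = 15:30 Bryath Administrative Region.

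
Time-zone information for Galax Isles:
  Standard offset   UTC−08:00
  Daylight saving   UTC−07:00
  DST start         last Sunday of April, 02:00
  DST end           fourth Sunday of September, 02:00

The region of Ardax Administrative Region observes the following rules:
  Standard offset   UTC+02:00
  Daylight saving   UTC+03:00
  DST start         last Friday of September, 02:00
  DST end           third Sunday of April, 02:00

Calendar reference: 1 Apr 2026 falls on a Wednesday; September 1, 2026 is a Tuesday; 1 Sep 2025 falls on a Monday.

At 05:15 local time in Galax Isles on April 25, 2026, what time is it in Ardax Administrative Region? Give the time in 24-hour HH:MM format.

15:15

1 April 2026 is a Wednesday, so Sundays fall on 5, 12, 19, 26; the last is April 26.
1 September 2026 is a Tuesday, so the first Sunday is September 6 and the fourth is September 27.
April 25, 2026 does not fall between 26 April and 27 September, so daylight saving is not in effect and Galax Isles is at UTC−08:00.
05:15 Galax Isles + 8h = 13:15 UTC.
1 September 2025 is a Monday, so Fridays fall on 5, 12, 19, 26; the last is September 26.
1 April 2026 is a Wednesday, so the first Sunday is April 5 and the third is April 19.
At the standard offset (UTC+02:00), 13:15 UTC + 2h = 15:15 Ardax Administrative Region standard time.
Daylight saving runs 26 September 2025 – 19 April 2026; the standard-time date in Ardax Administrative Region, April 25, 2026, is outside that window, so Ardax Administrative Region is on standard time at UTC+02:00.
13:15 UTC + 2h = 15:15 Ardax Administrative Region.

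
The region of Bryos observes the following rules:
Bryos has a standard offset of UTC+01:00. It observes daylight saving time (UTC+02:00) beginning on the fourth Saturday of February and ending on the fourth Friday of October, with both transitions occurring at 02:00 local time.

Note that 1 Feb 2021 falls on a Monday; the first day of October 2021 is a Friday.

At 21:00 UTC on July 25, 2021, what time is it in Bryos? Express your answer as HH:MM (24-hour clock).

23:00

1 February 2021 is a Monday, so the first Saturday is February 6 and the fourth is February 27.
1 October 2021 is a Friday, so the first Friday is October 1 and the fourth is October 22.
At the standard offset (UTC+01:00), 21:00 UTC + 1h = 22:00 Bryos standard time.
Daylight saving runs 27 February – 22 October; the standard-time date in Bryos, July 25, 2021, is inside that window, so Bryos is at UTC+02:00.
21:00 UTC + 2h = 23:00 local.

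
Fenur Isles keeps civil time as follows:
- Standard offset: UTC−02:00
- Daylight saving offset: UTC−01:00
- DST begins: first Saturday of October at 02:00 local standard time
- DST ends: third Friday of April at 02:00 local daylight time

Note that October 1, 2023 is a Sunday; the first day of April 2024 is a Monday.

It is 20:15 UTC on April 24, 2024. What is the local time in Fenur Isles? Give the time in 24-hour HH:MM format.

1 October 2023 is a Sunday, so the first Saturday is October 7.
1 April 2024 is a Monday, so the first Friday is April 5 and the third is April 19.
At the standard offset (UTC−02:00), 20:15 UTC − 2h = 18:15 Fenur Isles standard time.
The standard-time date in Fenur Isles, April 24, 2024, does not fall between 7 October 2023 and 19 April 2024, so daylight saving is not in effect and Fenur Isles is at UTC−02:00.
20:15 UTC − 2h = 18:15 local.

18:15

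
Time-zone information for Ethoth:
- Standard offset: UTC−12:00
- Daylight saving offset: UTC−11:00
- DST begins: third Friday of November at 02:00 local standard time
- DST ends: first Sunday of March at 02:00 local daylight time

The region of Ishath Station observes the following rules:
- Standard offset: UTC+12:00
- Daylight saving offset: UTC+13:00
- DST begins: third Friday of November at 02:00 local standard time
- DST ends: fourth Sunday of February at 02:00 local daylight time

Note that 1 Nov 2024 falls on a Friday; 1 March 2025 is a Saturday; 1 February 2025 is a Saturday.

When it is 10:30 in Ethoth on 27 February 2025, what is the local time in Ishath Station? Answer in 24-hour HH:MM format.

09:30

1 November 2024 is a Friday, so the first Friday is November 1 and the third is November 15.
1 March 2025 is a Saturday, so the first Sunday is March 2.
Daylight saving runs 15 November 2024 – 2 March 2025; 27 February 2025 is inside that window, so Ethoth is at UTC−11:00.
10:30 Ethoth + 11h = 21:30 UTC.
1 November 2024 is a Friday, so the first Friday is November 1 and the third is November 15.
1 February 2025 is a Saturday, so the first Sunday is February 2 and the fourth is February 23.
At the standard offset (UTC+12:00), 21:30 UTC + 12h = 09:30 Ishath Station standard time (rolling into the next day, 28 February 2025).
Daylight saving runs 15 November 2024 – 23 February 2025; the standard-time date in Ishath Station, 28 February 2025, is outside that window, so Ishath Station is on standard time at UTC+12:00.
21:30 UTC + 12h = 09:30 Ishath Station (rolling into the next day, 28 February 2025).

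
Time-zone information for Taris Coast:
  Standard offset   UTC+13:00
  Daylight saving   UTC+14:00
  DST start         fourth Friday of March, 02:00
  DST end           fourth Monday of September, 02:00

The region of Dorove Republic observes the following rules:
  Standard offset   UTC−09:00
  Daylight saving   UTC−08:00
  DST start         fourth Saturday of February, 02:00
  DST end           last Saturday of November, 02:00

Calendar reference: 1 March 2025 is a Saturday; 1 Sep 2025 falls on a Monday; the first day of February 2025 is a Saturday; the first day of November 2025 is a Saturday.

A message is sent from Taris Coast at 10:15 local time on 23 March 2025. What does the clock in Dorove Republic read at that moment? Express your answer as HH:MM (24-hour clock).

1 March 2025 is a Saturday, so the first Friday is March 7 and the fourth is March 28.
1 September 2025 is a Monday, so the first Monday is September 1 and the fourth is September 22.
Daylight saving runs 28 March – 22 September; 23 March 2025 is outside that window, so Taris Coast is on standard time at UTC+13:00.
10:15 Taris Coast − 13h = 21:15 UTC (rolling into the previous day, 22 March 2025).
1 February 2025 is a Saturday, so the first Saturday is February 1 and the fourth is February 22.
1 November 2025 is a Saturday, so Saturdays fall on 1, 8, 15, 22, 29; the last is November 29.
At the standard offset (UTC−09:00), 21:15 UTC − 9h = 12:15 Dorove Republic standard time.
The standard-time date in Dorove Republic, 22 March 2025, falls between 22 February and 29 November, so daylight saving is in effect and Dorove Republic is at UTC−08:00.
21:15 UTC − 8h = 13:15 Dorove Republic.

13:15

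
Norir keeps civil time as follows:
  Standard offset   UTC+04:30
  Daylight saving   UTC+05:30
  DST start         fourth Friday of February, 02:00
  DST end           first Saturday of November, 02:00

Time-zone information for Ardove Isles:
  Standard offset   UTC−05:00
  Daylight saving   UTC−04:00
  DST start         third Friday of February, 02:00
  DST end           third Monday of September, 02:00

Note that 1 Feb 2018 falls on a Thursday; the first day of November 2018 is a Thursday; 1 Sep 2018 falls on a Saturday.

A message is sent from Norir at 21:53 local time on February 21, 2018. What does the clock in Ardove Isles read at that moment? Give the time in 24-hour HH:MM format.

13:23

1 February 2018 is a Thursday, so the first Friday is February 2 and the fourth is February 23.
1 November 2018 is a Thursday, so the first Saturday is November 3.
February 21, 2018 does not fall between 23 February and 3 November, so daylight saving is not in effect and Norir is at UTC+04:30.
21:53 Norir − 4h30m = 17:23 UTC.
1 February 2018 is a Thursday, so the first Friday is February 2 and the third is February 16.
1 September 2018 is a Saturday, so the first Monday is September 3 and the third is September 17.
At the standard offset (UTC−05:00), 17:23 UTC − 5h = 12:23 Ardove Isles standard time.
The standard-time date in Ardove Isles, February 21, 2018, lies within the daylight-saving period (16 February – 17 September), so Ardove Isles is on daylight time, UTC−04:00.
17:23 UTC − 4h = 13:23 Ardove Isles.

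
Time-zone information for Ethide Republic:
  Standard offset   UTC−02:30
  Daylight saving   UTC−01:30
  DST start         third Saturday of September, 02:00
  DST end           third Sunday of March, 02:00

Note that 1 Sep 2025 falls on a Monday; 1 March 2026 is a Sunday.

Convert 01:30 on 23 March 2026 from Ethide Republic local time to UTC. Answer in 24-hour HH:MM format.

1 September 2025 is a Monday, so the first Saturday is September 6 and the third is September 20.
1 March 2026 is a Sunday, so the first Sunday is March 1 and the third is March 15.
23 March 2026 is outside the daylight-saving period (20 September 2025 – 15 March 2026), so Ethide Republic is on standard time, UTC−02:30.
01:30 local + 2h30m = 04:00 UTC.

04:00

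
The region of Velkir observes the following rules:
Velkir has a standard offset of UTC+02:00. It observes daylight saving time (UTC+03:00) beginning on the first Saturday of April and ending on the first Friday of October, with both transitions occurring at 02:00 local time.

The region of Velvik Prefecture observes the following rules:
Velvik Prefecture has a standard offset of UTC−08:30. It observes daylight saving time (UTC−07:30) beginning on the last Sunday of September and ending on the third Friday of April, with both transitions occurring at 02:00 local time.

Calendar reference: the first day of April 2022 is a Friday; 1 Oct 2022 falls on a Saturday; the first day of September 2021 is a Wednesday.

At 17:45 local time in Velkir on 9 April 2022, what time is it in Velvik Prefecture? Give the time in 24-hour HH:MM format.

1 April 2022 is a Friday, so the first Saturday is April 2.
1 October 2022 is a Saturday, so the first Friday is October 7.
9 April 2022 falls between 2 April and 7 October, so daylight saving is in effect and Velkir is at UTC+03:00.
17:45 Velkir − 3h = 14:45 UTC.
1 September 2021 is a Wednesday, so Sundays fall on 5, 12, 19, 26; the last is September 26.
1 April 2022 is a Friday, so the first Friday is April 1 and the third is April 15.
At the standard offset (UTC−08:30), 14:45 UTC − 8h30m = 06:15 Velvik Prefecture standard time.
The standard-time date in Velvik Prefecture, 9 April 2022, falls between 26 September 2021 and 15 April 2022, so daylight saving is in effect and Velvik Prefecture is at UTC−07:30.
14:45 UTC − 7h30m = 07:15 Velvik Prefecture.

07:15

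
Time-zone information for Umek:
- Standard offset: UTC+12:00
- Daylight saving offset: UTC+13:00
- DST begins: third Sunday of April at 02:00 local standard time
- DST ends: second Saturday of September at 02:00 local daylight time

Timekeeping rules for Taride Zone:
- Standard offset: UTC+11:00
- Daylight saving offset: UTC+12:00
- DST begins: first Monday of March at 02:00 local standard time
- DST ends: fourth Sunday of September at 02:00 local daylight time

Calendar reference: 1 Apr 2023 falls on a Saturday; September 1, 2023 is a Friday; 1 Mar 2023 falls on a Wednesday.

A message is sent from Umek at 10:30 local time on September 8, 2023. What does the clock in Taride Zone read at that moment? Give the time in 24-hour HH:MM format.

09:30

1 April 2023 is a Saturday, so the first Sunday is April 2 and the third is April 16.
1 September 2023 is a Friday, so the first Saturday is September 2 and the second is September 9.
September 8, 2023 falls between 16 April and 9 September, so daylight saving is in effect and Umek is at UTC+13:00.
10:30 Umek − 13h = 21:30 UTC (rolling into the previous day, 7 September 2023).
1 March 2023 is a Wednesday, so the first Monday is March 6.
1 September 2023 is a Friday, so the first Sunday is September 3 and the fourth is September 24.
At the standard offset (UTC+11:00), 21:30 UTC + 11h = 08:30 Taride Zone standard time (rolling into the next day, 8 September 2023).
Daylight saving runs 6 March – 24 September; the standard-time date in Taride Zone, September 8, 2023, is inside that window, so Taride Zone is at UTC+12:00.
21:30 UTC + 12h = 09:30 Taride Zone (rolling into the next day, 8 September 2023).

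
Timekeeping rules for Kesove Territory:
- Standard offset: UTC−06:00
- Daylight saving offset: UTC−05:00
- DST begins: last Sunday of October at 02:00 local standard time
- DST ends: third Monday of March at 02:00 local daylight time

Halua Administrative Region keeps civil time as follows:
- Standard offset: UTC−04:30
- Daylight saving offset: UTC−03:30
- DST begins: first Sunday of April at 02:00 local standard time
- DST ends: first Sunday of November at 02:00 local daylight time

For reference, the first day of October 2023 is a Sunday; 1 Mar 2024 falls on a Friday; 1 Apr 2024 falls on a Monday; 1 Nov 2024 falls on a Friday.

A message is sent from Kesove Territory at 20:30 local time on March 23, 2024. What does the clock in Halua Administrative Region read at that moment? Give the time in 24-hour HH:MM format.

22:00

1 October 2023 is a Sunday, so Sundays fall on 1, 8, 15, 22, 29; the last is October 29.
1 March 2024 is a Friday, so the first Monday is March 4 and the third is March 18.
March 23, 2024 is outside the daylight-saving period (29 October 2023 – 18 March 2024), so Kesove Territory is on standard time, UTC−06:00.
20:30 Kesove Territory + 6h = 02:30 UTC (rolling into the next day, 24 March 2024).
1 April 2024 is a Monday, so the first Sunday is April 7.
1 November 2024 is a Friday, so the first Sunday is November 3.
At the standard offset (UTC−04:30), 02:30 UTC − 4h30m = 22:00 Halua Administrative Region standard time (rolling into the previous day, 23 March 2024).
The standard-time date in Halua Administrative Region, March 23, 2024, is outside the daylight-saving period (7 April – 3 November), so Halua Administrative Region is on standard time, UTC−04:30.
02:30 UTC − 4h30m = 22:00 Halua Administrative Region (rolling into the previous day, 23 March 2024).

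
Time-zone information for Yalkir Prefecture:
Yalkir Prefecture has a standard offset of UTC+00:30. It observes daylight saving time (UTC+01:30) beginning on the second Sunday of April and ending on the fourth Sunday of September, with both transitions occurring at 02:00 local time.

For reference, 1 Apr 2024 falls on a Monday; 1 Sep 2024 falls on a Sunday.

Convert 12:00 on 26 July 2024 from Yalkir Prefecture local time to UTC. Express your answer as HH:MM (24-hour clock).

1 April 2024 is a Monday, so the first Sunday is April 7 and the second is April 14.
1 September 2024 is a Sunday, so the first Sunday is September 1 and the fourth is September 22.
26 July 2024 falls between 14 April and 22 September, so daylight saving is in effect and Yalkir Prefecture is at UTC+01:30.
12:00 local − 1h30m = 10:30 UTC.

10:30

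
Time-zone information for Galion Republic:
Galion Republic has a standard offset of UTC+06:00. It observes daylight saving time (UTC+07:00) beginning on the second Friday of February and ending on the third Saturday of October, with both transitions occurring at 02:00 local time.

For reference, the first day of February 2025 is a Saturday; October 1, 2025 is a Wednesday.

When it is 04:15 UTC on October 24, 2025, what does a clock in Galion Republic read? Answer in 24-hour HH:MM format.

10:15

1 February 2025 is a Saturday, so the first Friday is February 7 and the second is February 14.
1 October 2025 is a Wednesday, so the first Saturday is October 4 and the third is October 18.
At the standard offset (UTC+06:00), 04:15 UTC + 6h = 10:15 Galion Republic standard time.
Daylight saving runs 14 February – 18 October; the standard-time date in Galion Republic, October 24, 2025, is outside that window, so Galion Republic is on standard time at UTC+06:00.
04:15 UTC + 6h = 10:15 local.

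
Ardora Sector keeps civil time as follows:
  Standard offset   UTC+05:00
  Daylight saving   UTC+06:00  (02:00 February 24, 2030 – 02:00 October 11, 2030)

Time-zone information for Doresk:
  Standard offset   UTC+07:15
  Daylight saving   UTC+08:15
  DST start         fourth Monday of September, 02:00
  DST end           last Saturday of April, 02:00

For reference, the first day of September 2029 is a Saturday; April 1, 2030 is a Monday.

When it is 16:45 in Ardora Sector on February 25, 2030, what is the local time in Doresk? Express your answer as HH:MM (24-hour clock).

Daylight saving runs 24 February – 11 October; February 25, 2030 is inside that window, so Ardora Sector is at UTC+06:00.
16:45 Ardora Sector − 6h = 10:45 UTC.
1 September 2029 is a Saturday, so the first Monday is September 3 and the fourth is September 24.
1 April 2030 is a Monday, so Saturdays fall on 6, 13, 20, 27; the last is April 27.
At the standard offset (UTC+07:15), 10:45 UTC + 7h15m = 18:00 Doresk standard time.
The standard-time date in Doresk, February 25, 2030, falls between 24 September 2029 and 27 April 2030, so daylight saving is in effect and Doresk is at UTC+08:15.
10:45 UTC + 8h15m = 19:00 Doresk.

19:00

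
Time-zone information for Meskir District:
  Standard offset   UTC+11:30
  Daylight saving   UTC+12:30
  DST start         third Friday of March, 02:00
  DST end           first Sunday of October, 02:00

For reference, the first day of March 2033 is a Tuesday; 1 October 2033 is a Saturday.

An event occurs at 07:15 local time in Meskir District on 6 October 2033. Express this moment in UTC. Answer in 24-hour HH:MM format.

1 March 2033 is a Tuesday, so the first Friday is March 4 and the third is March 18.
1 October 2033 is a Saturday, so the first Sunday is October 2.
6 October 2033 is outside the daylight-saving period (18 March – 2 October), so Meskir District is on standard time, UTC+11:30.
07:15 local − 11h30m = 19:45 UTC (rolling into the previous day, 5 October 2033).

19:45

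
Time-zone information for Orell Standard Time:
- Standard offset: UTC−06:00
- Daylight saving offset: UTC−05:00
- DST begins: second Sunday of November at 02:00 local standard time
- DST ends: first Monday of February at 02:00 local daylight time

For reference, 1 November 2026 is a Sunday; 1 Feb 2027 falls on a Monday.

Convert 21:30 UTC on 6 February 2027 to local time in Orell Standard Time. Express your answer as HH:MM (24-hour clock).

15:30

1 November 2026 is a Sunday, so the first Sunday is November 1 and the second is November 8.
1 February 2027 is a Monday, so the first Monday is February 1.
At the standard offset (UTC−06:00), 21:30 UTC − 6h = 15:30 Orell Standard Time standard time.
Daylight saving runs 8 November 2026 – 1 February 2027; the standard-time date in Orell Standard Time, 6 February 2027, is outside that window, so Orell Standard Time is on standard time at UTC−06:00.
21:30 UTC − 6h = 15:30 local.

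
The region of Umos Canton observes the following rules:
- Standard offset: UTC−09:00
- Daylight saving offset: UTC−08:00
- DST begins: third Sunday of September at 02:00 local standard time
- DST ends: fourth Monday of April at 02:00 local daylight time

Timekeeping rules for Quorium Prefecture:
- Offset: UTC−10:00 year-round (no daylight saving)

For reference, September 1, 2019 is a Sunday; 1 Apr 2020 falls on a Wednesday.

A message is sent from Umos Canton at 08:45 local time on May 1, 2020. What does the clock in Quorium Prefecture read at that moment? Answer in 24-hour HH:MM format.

1 September 2019 is a Sunday, so the first Sunday is September 1 and the third is September 15.
1 April 2020 is a Wednesday, so the first Monday is April 6 and the fourth is April 27.
May 1, 2020 is outside the daylight-saving period (15 September 2019 – 27 April 2020), so Umos Canton is on standard time, UTC−09:00.
08:45 Umos Canton + 9h = 17:45 UTC.
Quorium Prefecture has no daylight saving, so its offset is UTC−10:00 year-round.
17:45 UTC − 10h = 07:45 Quorium Prefecture.

07:45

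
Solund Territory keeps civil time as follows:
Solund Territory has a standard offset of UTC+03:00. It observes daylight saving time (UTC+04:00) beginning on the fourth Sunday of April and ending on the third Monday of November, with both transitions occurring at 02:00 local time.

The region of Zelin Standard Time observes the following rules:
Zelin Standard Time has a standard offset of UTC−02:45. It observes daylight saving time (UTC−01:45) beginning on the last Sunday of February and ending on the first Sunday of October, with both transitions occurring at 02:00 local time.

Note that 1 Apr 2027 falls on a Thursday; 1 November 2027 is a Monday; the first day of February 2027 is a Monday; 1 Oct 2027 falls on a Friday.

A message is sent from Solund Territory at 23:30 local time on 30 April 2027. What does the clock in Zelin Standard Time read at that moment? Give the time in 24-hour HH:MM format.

1 April 2027 is a Thursday, so the first Sunday is April 4 and the fourth is April 25.
1 November 2027 is a Monday, so the first Monday is November 1 and the third is November 15.
30 April 2027 lies within the daylight-saving period (25 April – 15 November), so Solund Territory is on daylight time, UTC+04:00.
23:30 Solund Territory − 4h = 19:30 UTC.
1 February 2027 is a Monday, so Sundays fall on 7, 14, 21, 28; the last is February 28.
1 October 2027 is a Friday, so the first Sunday is October 3.
At the standard offset (UTC−02:45), 19:30 UTC − 2h45m = 16:45 Zelin Standard Time standard time.
The standard-time date in Zelin Standard Time, 30 April 2027, falls between 28 February and 3 October, so daylight saving is in effect and Zelin Standard Time is at UTC−01:45.
19:30 UTC − 1h45m = 17:45 Zelin Standard Time.

17:45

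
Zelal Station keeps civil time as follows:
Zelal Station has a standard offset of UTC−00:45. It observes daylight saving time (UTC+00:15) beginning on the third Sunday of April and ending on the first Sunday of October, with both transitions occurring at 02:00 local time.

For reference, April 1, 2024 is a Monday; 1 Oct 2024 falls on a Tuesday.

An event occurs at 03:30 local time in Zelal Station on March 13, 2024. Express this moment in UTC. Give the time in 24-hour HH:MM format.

1 April 2024 is a Monday, so the first Sunday is April 7 and the third is April 21.
1 October 2024 is a Tuesday, so the first Sunday is October 6.
Daylight saving runs 21 April – 6 October; March 13, 2024 is outside that window, so Zelal Station is on standard time at UTC−00:45.
03:30 local + 0h45m = 04:15 UTC.

04:15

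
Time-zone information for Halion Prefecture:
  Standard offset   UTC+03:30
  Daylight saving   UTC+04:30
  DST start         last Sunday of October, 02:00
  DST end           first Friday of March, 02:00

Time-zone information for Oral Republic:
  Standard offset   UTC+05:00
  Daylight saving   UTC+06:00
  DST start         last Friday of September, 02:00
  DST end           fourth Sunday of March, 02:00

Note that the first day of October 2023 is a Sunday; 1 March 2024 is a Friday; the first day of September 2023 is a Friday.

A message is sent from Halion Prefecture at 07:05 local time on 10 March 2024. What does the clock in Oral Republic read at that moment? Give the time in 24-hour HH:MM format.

09:35

1 October 2023 is a Sunday, so Sundays fall on 1, 8, 15, 22, 29; the last is October 29.
1 March 2024 is a Friday, so the first Friday is March 1.
10 March 2024 is outside the daylight-saving period (29 October 2023 – 1 March 2024), so Halion Prefecture is on standard time, UTC+03:30.
07:05 Halion Prefecture − 3h30m = 03:35 UTC.
1 September 2023 is a Friday, so Fridays fall on 1, 8, 15, 22, 29; the last is September 29.
1 March 2024 is a Friday, so the first Sunday is March 3 and the fourth is March 24.
At the standard offset (UTC+05:00), 03:35 UTC + 5h = 08:35 Oral Republic standard time.
The standard-time date in Oral Republic, 10 March 2024, lies within the daylight-saving period (29 September 2023 – 24 March 2024), so Oral Republic is on daylight time, UTC+06:00.
03:35 UTC + 6h = 09:35 Oral Republic.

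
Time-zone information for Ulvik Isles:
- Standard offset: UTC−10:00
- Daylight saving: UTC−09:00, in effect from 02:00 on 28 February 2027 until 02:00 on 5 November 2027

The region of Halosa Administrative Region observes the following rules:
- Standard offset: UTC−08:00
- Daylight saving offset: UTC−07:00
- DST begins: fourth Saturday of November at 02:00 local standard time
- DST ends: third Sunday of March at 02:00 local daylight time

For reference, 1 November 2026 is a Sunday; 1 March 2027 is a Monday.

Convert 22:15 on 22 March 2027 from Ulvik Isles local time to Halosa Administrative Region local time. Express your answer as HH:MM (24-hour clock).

23:15

Daylight saving runs 28 February – 5 November; 22 March 2027 is inside that window, so Ulvik Isles is at UTC−09:00.
22:15 Ulvik Isles + 9h = 07:15 UTC (rolling into the next day, 23 March 2027).
1 November 2026 is a Sunday, so the first Saturday is November 7 and the fourth is November 28.
1 March 2027 is a Monday, so the first Sunday is March 7 and the third is March 21.
At the standard offset (UTC−08:00), 07:15 UTC − 8h = 23:15 Halosa Administrative Region standard time (rolling into the previous day, 22 March 2027).
The standard-time date in Halosa Administrative Region, 22 March 2027, does not fall between 28 November 2026 and 21 March 2027, so daylight saving is not in effect and Halosa Administrative Region is at UTC−08:00.
07:15 UTC − 8h = 23:15 Halosa Administrative Region (rolling into the previous day, 22 March 2027).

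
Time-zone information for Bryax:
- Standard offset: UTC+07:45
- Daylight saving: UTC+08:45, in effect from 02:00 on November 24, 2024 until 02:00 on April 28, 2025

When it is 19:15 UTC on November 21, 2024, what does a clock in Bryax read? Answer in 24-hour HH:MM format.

At the standard offset (UTC+07:45), 19:15 UTC + 7h45m = 03:00 Bryax standard time (rolling into the next day, 22 November 2024).
The standard-time date in Bryax, November 22, 2024, is outside the daylight-saving period (24 November 2024 – 28 April 2025), so Bryax is on standard time, UTC+07:45.
19:15 UTC + 7h45m = 03:00 local (rolling into the next day, 22 November 2024).

03:00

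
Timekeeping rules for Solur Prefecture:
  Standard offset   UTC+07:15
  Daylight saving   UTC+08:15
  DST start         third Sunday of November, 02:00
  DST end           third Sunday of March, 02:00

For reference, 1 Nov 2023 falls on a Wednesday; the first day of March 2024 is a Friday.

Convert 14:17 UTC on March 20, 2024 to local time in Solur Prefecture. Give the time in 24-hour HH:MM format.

21:32

1 November 2023 is a Wednesday, so the first Sunday is November 5 and the third is November 19.
1 March 2024 is a Friday, so the first Sunday is March 3 and the third is March 17.
At the standard offset (UTC+07:15), 14:17 UTC + 7h15m = 21:32 Solur Prefecture standard time.
The standard-time date in Solur Prefecture, March 20, 2024, does not fall between 19 November 2023 and 17 March 2024, so daylight saving is not in effect and Solur Prefecture is at UTC+07:15.
14:17 UTC + 7h15m = 21:32 local.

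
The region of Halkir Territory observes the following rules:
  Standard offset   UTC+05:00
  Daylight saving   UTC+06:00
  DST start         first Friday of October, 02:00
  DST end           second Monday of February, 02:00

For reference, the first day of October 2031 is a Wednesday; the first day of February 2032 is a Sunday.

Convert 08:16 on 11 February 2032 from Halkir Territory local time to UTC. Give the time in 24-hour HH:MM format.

1 October 2031 is a Wednesday, so the first Friday is October 3.
1 February 2032 is a Sunday, so the first Monday is February 2 and the second is February 9.
11 February 2032 does not fall between 3 October 2031 and 9 February 2032, so daylight saving is not in effect and Halkir Territory is at UTC+05:00.
08:16 local − 5h = 03:16 UTC.

03:16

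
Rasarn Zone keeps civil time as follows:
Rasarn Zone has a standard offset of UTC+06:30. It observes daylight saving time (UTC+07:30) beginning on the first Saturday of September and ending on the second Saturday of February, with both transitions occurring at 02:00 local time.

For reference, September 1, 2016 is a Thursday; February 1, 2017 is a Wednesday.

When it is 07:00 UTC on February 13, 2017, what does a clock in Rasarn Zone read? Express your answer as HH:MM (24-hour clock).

13:30

1 September 2016 is a Thursday, so the first Saturday is September 3.
1 February 2017 is a Wednesday, so the first Saturday is February 4 and the second is February 11.
At the standard offset (UTC+06:30), 07:00 UTC + 6h30m = 13:30 Rasarn Zone standard time.
Daylight saving runs 3 September 2016 – 11 February 2017; the standard-time date in Rasarn Zone, February 13, 2017, is outside that window, so Rasarn Zone is on standard time at UTC+06:30.
07:00 UTC + 6h30m = 13:30 local.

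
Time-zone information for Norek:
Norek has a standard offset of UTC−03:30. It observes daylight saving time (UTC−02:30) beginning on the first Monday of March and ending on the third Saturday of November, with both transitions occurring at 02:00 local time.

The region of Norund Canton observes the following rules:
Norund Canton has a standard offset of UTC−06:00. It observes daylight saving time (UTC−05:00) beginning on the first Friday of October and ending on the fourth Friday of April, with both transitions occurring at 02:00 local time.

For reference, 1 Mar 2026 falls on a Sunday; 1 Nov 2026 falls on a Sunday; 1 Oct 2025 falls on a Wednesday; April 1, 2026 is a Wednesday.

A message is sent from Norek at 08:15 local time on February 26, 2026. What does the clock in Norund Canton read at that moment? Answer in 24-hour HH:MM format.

1 March 2026 is a Sunday, so the first Monday is March 2.
1 November 2026 is a Sunday, so the first Saturday is November 7 and the third is November 21.
February 26, 2026 does not fall between 2 March and 21 November, so daylight saving is not in effect and Norek is at UTC−03:30.
08:15 Norek + 3h30m = 11:45 UTC.
1 October 2025 is a Wednesday, so the first Friday is October 3.
1 April 2026 is a Wednesday, so the first Friday is April 3 and the fourth is April 24.
At the standard offset (UTC−06:00), 11:45 UTC − 6h = 05:45 Norund Canton standard time.
Daylight saving runs 3 October 2025 – 24 April 2026; the standard-time date in Norund Canton, February 26, 2026, is inside that window, so Norund Canton is at UTC−05:00.
11:45 UTC − 5h = 06:45 Norund Canton.

06:45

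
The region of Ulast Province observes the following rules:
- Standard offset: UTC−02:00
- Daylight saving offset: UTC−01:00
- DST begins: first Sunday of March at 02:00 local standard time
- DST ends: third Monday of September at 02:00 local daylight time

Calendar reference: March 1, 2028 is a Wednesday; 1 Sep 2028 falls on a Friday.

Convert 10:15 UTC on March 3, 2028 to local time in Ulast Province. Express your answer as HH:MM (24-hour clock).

08:15

1 March 2028 is a Wednesday, so the first Sunday is March 5.
1 September 2028 is a Friday, so the first Monday is September 4 and the third is September 18.
At the standard offset (UTC−02:00), 10:15 UTC − 2h = 08:15 Ulast Province standard time.
The standard-time date in Ulast Province, March 3, 2028, is outside the daylight-saving period (5 March – 18 September), so Ulast Province is on standard time, UTC−02:00.
10:15 UTC − 2h = 08:15 local.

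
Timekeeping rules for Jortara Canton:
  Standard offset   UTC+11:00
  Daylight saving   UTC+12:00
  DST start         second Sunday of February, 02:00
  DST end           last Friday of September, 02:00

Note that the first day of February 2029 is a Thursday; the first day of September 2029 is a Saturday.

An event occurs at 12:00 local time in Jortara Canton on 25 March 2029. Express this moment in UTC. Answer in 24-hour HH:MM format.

00:00

1 February 2029 is a Thursday, so the first Sunday is February 4 and the second is February 11.
1 September 2029 is a Saturday, so Fridays fall on 7, 14, 21, 28; the last is September 28.
25 March 2029 lies within the daylight-saving period (11 February – 28 September), so Jortara Canton is on daylight time, UTC+12:00.
12:00 local − 12h = 00:00 UTC.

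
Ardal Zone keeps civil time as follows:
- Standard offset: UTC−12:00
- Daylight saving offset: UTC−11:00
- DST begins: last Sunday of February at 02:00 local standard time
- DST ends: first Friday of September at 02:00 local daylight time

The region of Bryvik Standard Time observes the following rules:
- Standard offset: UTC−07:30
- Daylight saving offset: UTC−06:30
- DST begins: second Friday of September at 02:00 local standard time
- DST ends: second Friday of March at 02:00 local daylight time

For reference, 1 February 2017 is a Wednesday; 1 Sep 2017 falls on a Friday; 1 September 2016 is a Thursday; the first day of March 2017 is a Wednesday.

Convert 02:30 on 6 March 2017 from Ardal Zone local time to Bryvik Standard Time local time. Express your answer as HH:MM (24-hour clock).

1 February 2017 is a Wednesday, so Sundays fall on 5, 12, 19, 26; the last is February 26.
1 September 2017 is a Friday, so the first Friday is September 1.
6 March 2017 falls between 26 February and 1 September, so daylight saving is in effect and Ardal Zone is at UTC−11:00.
02:30 Ardal Zone + 11h = 13:30 UTC.
1 September 2016 is a Thursday, so the first Friday is September 2 and the second is September 9.
1 March 2017 is a Wednesday, so the first Friday is March 3 and the second is March 10.
At the standard offset (UTC−07:30), 13:30 UTC − 7h30m = 06:00 Bryvik Standard Time standard time.
Daylight saving runs 9 September 2016 – 10 March 2017; the standard-time date in Bryvik Standard Time, 6 March 2017, is inside that window, so Bryvik Standard Time is at UTC−06:30.
13:30 UTC − 6h30m = 07:00 Bryvik Standard Time.

07:00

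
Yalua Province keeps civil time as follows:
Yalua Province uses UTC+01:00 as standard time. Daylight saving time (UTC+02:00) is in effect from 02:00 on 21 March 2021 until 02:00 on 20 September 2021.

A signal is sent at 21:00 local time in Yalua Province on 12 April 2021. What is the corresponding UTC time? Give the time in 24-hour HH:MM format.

12 April 2021 lies within the daylight-saving period (21 March – 20 September), so Yalua Province is on daylight time, UTC+02:00.
21:00 local − 2h = 19:00 UTC.

19:00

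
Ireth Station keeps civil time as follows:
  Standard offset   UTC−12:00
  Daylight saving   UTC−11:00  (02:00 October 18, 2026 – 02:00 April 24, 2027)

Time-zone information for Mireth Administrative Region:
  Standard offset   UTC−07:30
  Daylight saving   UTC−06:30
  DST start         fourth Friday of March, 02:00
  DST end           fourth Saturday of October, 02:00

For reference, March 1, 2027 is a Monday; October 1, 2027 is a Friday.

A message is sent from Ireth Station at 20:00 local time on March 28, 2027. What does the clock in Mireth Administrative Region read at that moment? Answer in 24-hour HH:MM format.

Daylight saving runs 18 October 2026 – 24 April 2027; March 28, 2027 is inside that window, so Ireth Station is at UTC−11:00.
20:00 Ireth Station + 11h = 07:00 UTC (rolling into the next day, 29 March 2027).
1 March 2027 is a Monday, so the first Friday is March 5 and the fourth is March 26.
1 October 2027 is a Friday, so the first Saturday is October 2 and the fourth is October 23.
At the standard offset (UTC−07:30), 07:00 UTC − 7h30m = 23:30 Mireth Administrative Region standard time (rolling into the previous day, 28 March 2027).
The standard-time date in Mireth Administrative Region, March 28, 2027, falls between 26 March and 23 October, so daylight saving is in effect and Mireth Administrative Region is at UTC−06:30.
07:00 UTC − 6h30m = 00:30 Mireth Administrative Region.

00:30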